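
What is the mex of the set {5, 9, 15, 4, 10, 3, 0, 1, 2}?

The values 0, 1, 2, 3, 4, 5 are all present; 6 is the first non-negative integer missing from the set.

6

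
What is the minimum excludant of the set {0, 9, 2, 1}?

The values 0, 1, 2 are all present; 3 is the first non-negative integer missing from the set.

3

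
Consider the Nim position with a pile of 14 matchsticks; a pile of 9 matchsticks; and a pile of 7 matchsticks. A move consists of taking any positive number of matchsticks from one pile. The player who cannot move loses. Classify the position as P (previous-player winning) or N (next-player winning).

Nim-sum: 14 ⊕ 9 ⊕ 7 = 0.
The nim-sum is 0, so this is a P-position: the player to move is in a losing position under optimal play.

P-position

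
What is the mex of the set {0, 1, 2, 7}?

3

The values 0, 1, 2 are all present; 3 is the first non-negative integer missing from the set.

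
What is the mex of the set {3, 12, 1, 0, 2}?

4

The values 0, 1, 2, 3 are all present; 4 is the first non-negative integer missing from the set.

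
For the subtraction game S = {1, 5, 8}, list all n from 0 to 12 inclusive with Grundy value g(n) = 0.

Build the Grundy sequence with g(k) = mex{g(k−s) : s ∈ {1, 5, 8}, s ≤ k}:
g(0) = mex{} = 0
g(1) = mex{0} = 1
g(2) = mex{1} = 0
g(3) = mex{0} = 1
g(4) = mex{1} = 0
g(5) = mex{0} = 1
g(6) = mex{1} = 0
g(7) = mex{0} = 1
g(8) = mex{0,1} = 2
g(9) = mex{0,1,2} = 3
g(10) = mex{0,1,3} = 2
g(11) = mex{0,1,2} = 3
g(12) = mex{0,1,3} = 2
The P-positions (g = 0) in 0..12 are 0, 2, 4, 6.

0, 2, 4, 6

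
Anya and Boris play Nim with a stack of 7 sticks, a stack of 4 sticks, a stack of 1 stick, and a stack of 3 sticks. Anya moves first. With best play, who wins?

Anya wins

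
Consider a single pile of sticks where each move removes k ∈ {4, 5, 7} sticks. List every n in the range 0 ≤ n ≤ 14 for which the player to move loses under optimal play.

Grundy values for subtraction set {4, 5, 7}:
g(0) = mex{} = 0
g(1) = mex{} = 0
g(2) = mex{} = 0
g(3) = mex{} = 0
g(4) = mex{0} = 1
g(5) = mex{0} = 1
g(6) = mex{0} = 1
g(7) = mex{0} = 1
g(8) = mex{0,1} = 2
g(9) = mex{0,1} = 2
g(10) = mex{0,1} = 2
g(11) = mex{1} = 0
g(12) = mex{1,2} = 0
g(13) = mex{1,2} = 0
g(14) = mex{1,2} = 0
The P-positions (g = 0) in 0..14 are 0, 1, 2, 3, 11, 12, 13, 14.

0, 1, 2, 3, 11, 12, 13, 14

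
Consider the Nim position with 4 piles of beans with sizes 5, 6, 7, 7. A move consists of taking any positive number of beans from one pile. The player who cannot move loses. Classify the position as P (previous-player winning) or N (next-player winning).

N-position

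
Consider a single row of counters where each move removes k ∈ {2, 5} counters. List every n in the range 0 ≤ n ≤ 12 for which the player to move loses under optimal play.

0, 1, 4, 7, 8, 11

Grundy values for subtraction set {2, 5}:
k:     0  1  2  3  4  5  6  7  8  9 10 11 12
g(k):  0  0  1  1  0  2  1  0  0  1  1  0  2
The P-positions (g = 0) in 0..12 are 0, 1, 4, 7, 8, 11.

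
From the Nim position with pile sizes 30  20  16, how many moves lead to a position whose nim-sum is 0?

3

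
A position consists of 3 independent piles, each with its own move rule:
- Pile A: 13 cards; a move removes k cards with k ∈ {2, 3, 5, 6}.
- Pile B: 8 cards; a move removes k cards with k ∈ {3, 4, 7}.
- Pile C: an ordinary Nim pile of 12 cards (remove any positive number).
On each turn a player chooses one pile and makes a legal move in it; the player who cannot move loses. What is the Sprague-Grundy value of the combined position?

For pile A, compute g(0), g(1), … with moves {2, 3, 5, 6}:
g(0) = mex{} = 0
g(1) = mex{} = 0
g(2) = mex{0} = 1
g(3) = mex{0} = 1
g(4) = mex{0,1} = 2
g(5) = mex{0,1} = 2
g(6) = mex{0,1,2} = 3
g(7) = mex{0,1,2} = 3
g(8) = mex{1,2,3} = 0
g(9) = mex{1,2,3} = 0
g(10) = mex{0,2,3} = 1
g(11) = mex{0,2,3} = 1
g(12) = mex{0,1,3} = 2
g(13) = mex{0,1,3} = 2
So g(13) = 2.
For pile B, compute g(0), g(1), … with moves {3, 4, 7}:
g(0) = mex{} = 0
g(1) = mex{} = 0
g(2) = mex{} = 0
g(3) = mex{0} = 1
g(4) = mex{0} = 1
g(5) = mex{0} = 1
g(6) = mex{0,1} = 2
g(7) = mex{0,1} = 2
g(8) = mex{0,1} = 2
So g(8) = 2.
Pile C is a plain Nim pile of size 12, so its Grundy value is 12.
The value of a disjunctive sum is the nim-sum of the parts.
Combined value = 2 ⊕ 2 ⊕ 12 = 12.

12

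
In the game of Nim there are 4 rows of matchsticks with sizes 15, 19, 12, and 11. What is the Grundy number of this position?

27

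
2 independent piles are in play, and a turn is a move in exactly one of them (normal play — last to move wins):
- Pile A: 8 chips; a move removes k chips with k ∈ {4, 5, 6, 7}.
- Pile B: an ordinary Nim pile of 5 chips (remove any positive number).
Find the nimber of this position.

7

Build the Grundy sequence for pile A with g(k) = mex{g(k−s) : s ∈ {4, 5, 6, 7}, s ≤ k}:
k:     0  1  2  3  4  5  6  7  8
g(k):  0  0  0  0  1  1  1  1  2
So g(8) = 2.
Pile B is a plain Nim pile of size 5, so its Grundy value is 5.
By the Sprague-Grundy theorem, the Grundy value of a sum of independent games is the XOR of the component values.
Combined value = 2 XOR 5 = 7.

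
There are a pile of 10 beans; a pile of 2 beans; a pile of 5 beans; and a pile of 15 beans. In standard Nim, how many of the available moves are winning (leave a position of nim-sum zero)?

In binary:
  1010  (10)
  0010  (2)
  0101  (5)
  1111  (15)
  ----
  0010  (2)
The overall nim-sum is X = 2. A pile of size p has a winning move iff p XOR X < p (reduce it to p XOR X).
  10: 10 XOR 2 = 8 < 10 — winning move (to 8).
  2: 2 XOR 2 = 0 < 2 — winning move (to 0).
  5: 5 XOR 2 = 7 ≥ 5 — no move.
  15: 15 XOR 2 = 13 < 15 — winning move (to 13).
That gives 3 winning moves.

3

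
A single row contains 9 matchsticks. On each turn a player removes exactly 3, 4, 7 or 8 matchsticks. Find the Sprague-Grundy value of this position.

3

Build the Grundy sequence with g(k) = mex{g(k−s) : s ∈ {3, 4, 7, 8}, s ≤ k}:
g(0) = mex{} = 0
g(1) = mex{} = 0
g(2) = mex{} = 0
g(3) = mex{0} = 1
g(4) = mex{0} = 1
g(5) = mex{0} = 1
g(6) = mex{0,1} = 2
g(7) = mex{0,1} = 2
g(8) = mex{0,1} = 2
g(9) = mex{0,1,2} = 3
So g(9) = 3.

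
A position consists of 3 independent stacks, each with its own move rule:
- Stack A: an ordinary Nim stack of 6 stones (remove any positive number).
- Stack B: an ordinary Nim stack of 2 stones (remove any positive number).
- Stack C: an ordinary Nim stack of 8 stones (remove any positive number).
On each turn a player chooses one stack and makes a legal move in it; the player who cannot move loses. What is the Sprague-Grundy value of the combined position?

12

Stack A is a plain Nim stack of size 6, so its Grundy value is 6.
Stack B is a plain Nim stack of size 2, so its Grundy value is 2.
Stack C is a plain Nim stack of size 8, so its Grundy value is 8.
The value of a disjunctive sum is the nim-sum of the parts.
Combined value = 6 ⊕ 2 ⊕ 8 = 12.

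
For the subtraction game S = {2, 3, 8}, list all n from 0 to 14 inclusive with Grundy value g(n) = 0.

Compute g(0), g(1), … for moves {2, 3, 8}:
g(0) = mex{} = 0
g(1) = mex{} = 0
g(2) = mex{0} = 1
g(3) = mex{0} = 1
g(4) = mex{0,1} = 2
g(5) = mex{1} = 0
g(6) = mex{1,2} = 0
g(7) = mex{0,2} = 1
g(8) = mex{0} = 1
g(9) = mex{0,1} = 2
g(10) = mex{1} = 0
g(11) = mex{1,2} = 0
g(12) = mex{0,2} = 1
g(13) = mex{0} = 1
g(14) = mex{0,1} = 2
The P-positions (g = 0) in 0..14 are 0, 1, 5, 6, 10, 11.

0, 1, 5, 6, 10, 11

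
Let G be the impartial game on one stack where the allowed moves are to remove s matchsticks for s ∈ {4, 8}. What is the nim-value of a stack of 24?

0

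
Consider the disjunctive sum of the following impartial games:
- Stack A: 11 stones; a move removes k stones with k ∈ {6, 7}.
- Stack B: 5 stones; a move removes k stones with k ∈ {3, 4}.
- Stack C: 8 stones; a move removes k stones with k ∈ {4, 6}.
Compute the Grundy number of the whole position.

2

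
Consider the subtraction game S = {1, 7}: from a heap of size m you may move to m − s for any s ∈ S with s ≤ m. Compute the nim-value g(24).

Build the Grundy sequence with g(k) = mex{g(k−s) : s ∈ {1, 7}, s ≤ k}:
k:     0  1  2  3  4  5  6  7  8  9 10 11 12 13 14 15 16 17 18 19 20 21 22 23 24
g(k):  0  1  0  1  0  1  0  1  0  1  0  1  0  1  0  1  0  1  0  1  0  1  0  1  0
So g(24) = 0.

0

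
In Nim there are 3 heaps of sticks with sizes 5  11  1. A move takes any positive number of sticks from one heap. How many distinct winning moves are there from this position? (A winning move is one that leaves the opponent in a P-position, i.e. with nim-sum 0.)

1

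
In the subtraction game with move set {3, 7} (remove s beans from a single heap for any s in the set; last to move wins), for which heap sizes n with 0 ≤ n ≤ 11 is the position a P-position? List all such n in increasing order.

0, 1, 2, 6, 10, 11

Compute g(0), g(1), … for moves {3, 7}:
k:     0  1  2  3  4  5  6  7  8  9 10 11
g(k):  0  0  0  1  1  1  0  2  2  1  0  0
The P-positions (g = 0) in 0..11 are 0, 1, 2, 6, 10, 11.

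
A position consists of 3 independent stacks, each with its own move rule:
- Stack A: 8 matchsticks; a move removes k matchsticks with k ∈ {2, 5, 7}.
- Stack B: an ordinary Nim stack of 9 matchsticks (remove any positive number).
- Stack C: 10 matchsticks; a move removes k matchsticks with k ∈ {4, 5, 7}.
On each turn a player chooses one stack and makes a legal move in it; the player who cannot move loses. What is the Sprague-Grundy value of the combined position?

Build the Grundy sequence for stack A with g(k) = mex{g(k−s) : s ∈ {2, 5, 7}, s ≤ k}:
k:     0  1  2  3  4  5  6  7  8
g(k):  0  0  1  1  0  2  1  3  2
So g(8) = 2.
Stack B is a plain Nim stack of size 9, so its Grundy value is 9.
For stack C, compute g(0), g(1), … with moves {4, 5, 7}:
g(0) = mex{} = 0
g(1) = mex{} = 0
g(2) = mex{} = 0
g(3) = mex{} = 0
g(4) = mex{0} = 1
g(5) = mex{0} = 1
g(6) = mex{0} = 1
g(7) = mex{0} = 1
g(8) = mex{0,1} = 2
g(9) = mex{0,1} = 2
g(10) = mex{0,1} = 2
So g(10) = 2.
The value of a disjunctive sum is the nim-sum of the parts.
Combined value = 2 XOR 9 XOR 2 = 9.

9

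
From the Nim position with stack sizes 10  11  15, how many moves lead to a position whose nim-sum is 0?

3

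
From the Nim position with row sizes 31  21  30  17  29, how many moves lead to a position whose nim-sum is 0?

5

Write each in binary and XOR column by column:
  11111  (31)
  10101  (21)
  11110  (30)
  10001  (17)
  11101  (29)
  -----
  11000  (24)
The overall nim-sum is X = 24. A row of size p has a winning move iff p XOR X < p (reduce it to p XOR X).
  31: 31 XOR 24 = 7 < 31 — winning move (to 7).
  21: 21 XOR 24 = 13 < 21 — winning move (to 13).
  30: 30 XOR 24 = 6 < 30 — winning move (to 6).
  17: 17 XOR 24 = 9 < 17 — winning move (to 9).
  29: 29 XOR 24 = 5 < 29 — winning move (to 5).
That gives 5 winning moves.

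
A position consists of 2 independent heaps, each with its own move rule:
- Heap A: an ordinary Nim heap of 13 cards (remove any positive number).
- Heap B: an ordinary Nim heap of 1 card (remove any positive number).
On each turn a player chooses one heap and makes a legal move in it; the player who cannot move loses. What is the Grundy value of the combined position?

Heap A is a plain Nim heap of size 13, so its Grundy value is 13.
Heap B is a plain Nim heap of size 1, so its Grundy value is 1.
By the Sprague-Grundy theorem, the Grundy value of a sum of independent games is the XOR of the component values.
Combined value = 13 ⊕ 1 = 12.

12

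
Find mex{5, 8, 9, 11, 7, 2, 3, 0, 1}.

The values 0, 1, 2, 3 are all present; 4 is the first non-negative integer missing from the set.

4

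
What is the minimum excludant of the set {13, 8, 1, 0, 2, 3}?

4

The values 0, 1, 2, 3 are all present; 4 is the first non-negative integer missing from the set.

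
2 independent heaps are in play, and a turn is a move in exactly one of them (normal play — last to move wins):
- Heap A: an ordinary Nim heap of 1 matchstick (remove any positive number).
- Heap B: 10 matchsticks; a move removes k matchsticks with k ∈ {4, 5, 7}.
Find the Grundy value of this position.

3

Heap A is a plain Nim heap of size 1, so its Grundy value is 1.
Grundy values for heap B (subtraction set {4, 5, 7}):
k:     0  1  2  3  4  5  6  7  8  9 10
g(k):  0  0  0  0  1  1  1  1  2  2  2
So g(10) = 2.
The value of a disjunctive sum is the nim-sum of the parts.
Combined value = 1 XOR 2 = 3.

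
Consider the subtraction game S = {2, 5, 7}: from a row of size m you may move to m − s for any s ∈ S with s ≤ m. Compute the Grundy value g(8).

2

Compute g(0), g(1), … for moves {2, 5, 7}:
g(0) = mex{} = 0
g(1) = mex{} = 0
g(2) = mex{0} = 1
g(3) = mex{0} = 1
g(4) = mex{1} = 0
g(5) = mex{0,1} = 2
g(6) = mex{0} = 1
g(7) = mex{0,1,2} = 3
g(8) = mex{0,1} = 2
So g(8) = 2.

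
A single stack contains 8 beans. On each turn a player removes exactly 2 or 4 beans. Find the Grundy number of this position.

Grundy values for subtraction set {2, 4}:
k:     0  1  2  3  4  5  6  7  8
g(k):  0  0  1  1  2  2  0  0  1
So g(8) = 1.

1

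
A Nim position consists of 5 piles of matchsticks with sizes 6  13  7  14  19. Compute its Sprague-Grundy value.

Bitwise XOR of the heap sizes:
  00110  (6)
  01101  (13)
  00111  (7)
  01110  (14)
  10011  (19)
  -----
  10001  (17)

17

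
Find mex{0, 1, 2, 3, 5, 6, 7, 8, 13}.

4

The values 0, 1, 2, 3 are all present; 4 is the first non-negative integer missing from the set.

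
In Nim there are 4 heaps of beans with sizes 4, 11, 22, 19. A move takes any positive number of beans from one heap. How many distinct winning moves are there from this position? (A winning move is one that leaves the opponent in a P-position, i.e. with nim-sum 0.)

1

Bitwise XOR of the heap sizes:
  00100  (4)
  01011  (11)
  10110  (22)
  10011  (19)
  -----
  01010  (10)
The overall nim-sum is X = 10. A heap of size p has a winning move iff p XOR X < p (reduce it to p XOR X).
  4: 4 XOR 10 = 14 ≥ 4 — no move.
  11: 11 XOR 10 = 1 < 11 — winning move (to 1).
  22: 22 XOR 10 = 28 ≥ 22 — no move.
  19: 19 XOR 10 = 25 ≥ 19 — no move.
That gives 1 winning move.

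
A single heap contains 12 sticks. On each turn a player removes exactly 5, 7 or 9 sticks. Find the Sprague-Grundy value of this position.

Compute g(0), g(1), … for moves {5, 7, 9}:
k:     0  1  2  3  4  5  6  7  8  9 10 11 12
g(k):  0  0  0  0  0  1  1  1  1  1  2  2  2
So g(12) = 2.

2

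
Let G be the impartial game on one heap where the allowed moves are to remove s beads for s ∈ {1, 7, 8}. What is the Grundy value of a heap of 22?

1

Compute g(0), g(1), … for moves {1, 7, 8}:
k:     0  1  2  3  4  5  6  7  8  9 10 11 12 13 14 15 16 17 18 19 20 21 22
g(k):  0  1  0  1  0  1  0  1  2  3  2  3  2  3  2  0  1  0  1  0  1  0  1
So g(22) = 1.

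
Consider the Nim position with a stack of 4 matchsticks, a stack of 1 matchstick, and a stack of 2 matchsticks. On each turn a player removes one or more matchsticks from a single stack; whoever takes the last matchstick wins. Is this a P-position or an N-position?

In binary:
  100  (4)
  001  (1)
  010  (2)
  ---
  111  (7)
The nim-sum is 7 ≠ 0, so this is an N-position: the player to move can win.

N-position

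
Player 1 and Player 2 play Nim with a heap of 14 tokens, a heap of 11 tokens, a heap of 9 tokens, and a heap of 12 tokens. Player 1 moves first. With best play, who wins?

Compute the nim-sum pairwise:
14 ⊕ 11 = 5
5 ⊕ 9 = 12
12 ⊕ 12 = 0
The nim-sum is 0, so this is a P-position: the player to move is in a losing position under optimal play; Player 1 is about to move from it and so loses — Player 2 wins.

Player 2 wins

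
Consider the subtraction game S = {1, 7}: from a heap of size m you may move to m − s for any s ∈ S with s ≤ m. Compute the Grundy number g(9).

1

Compute g(0), g(1), … for moves {1, 7}:
g(0) = mex{} = 0
g(1) = mex{0} = 1
g(2) = mex{1} = 0
g(3) = mex{0} = 1
g(4) = mex{1} = 0
g(5) = mex{0} = 1
g(6) = mex{1} = 0
g(7) = mex{0} = 1
g(8) = mex{1} = 0
g(9) = mex{0} = 1
So g(9) = 1.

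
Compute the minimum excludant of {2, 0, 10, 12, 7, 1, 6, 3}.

The values 0, 1, 2, 3 are all present; 4 is the first non-negative integer missing from the set.

4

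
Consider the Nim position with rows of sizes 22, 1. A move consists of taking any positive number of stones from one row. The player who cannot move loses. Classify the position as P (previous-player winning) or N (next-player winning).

N-position

Write each in binary and XOR column by column:
  10110  (22)
  00001  (1)
  -----
  10111  (23)
The nim-sum is 23 ≠ 0, so this is an N-position: the player to move can win.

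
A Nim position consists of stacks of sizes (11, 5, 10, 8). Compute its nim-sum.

12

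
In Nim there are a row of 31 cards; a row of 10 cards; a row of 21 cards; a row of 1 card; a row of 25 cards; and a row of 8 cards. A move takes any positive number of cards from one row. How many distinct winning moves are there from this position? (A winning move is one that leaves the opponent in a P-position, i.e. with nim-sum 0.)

Nim-sum: 31 ⊕ 10 ⊕ 21 ⊕ 1 ⊕ 25 ⊕ 8 = 16.
The overall nim-sum is X = 16. A row of size p has a winning move iff p XOR X < p (reduce it to p XOR X).
  31: 31 XOR 16 = 15 < 31 — winning move (to 15).
  10: 10 XOR 16 = 26 ≥ 10 — no move.
  21: 21 XOR 16 = 5 < 21 — winning move (to 5).
  1: 1 XOR 16 = 17 ≥ 1 — no move.
  25: 25 XOR 16 = 9 < 25 — winning move (to 9).
  8: 8 XOR 16 = 24 ≥ 8 — no move.
That gives 3 winning moves.

3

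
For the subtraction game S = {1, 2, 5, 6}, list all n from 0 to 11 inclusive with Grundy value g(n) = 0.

0, 3, 7, 10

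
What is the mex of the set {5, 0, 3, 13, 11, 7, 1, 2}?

4

The values 0, 1, 2, 3 are all present; 4 is the first non-negative integer missing from the set.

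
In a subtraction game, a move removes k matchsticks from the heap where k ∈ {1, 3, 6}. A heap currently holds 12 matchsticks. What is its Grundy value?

1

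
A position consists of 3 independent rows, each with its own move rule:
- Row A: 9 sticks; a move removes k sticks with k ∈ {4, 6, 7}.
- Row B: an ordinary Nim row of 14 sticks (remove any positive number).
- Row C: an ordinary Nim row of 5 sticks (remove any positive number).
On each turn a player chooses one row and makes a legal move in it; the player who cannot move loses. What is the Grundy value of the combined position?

9

Build the Grundy sequence for row A with g(k) = mex{g(k−s) : s ∈ {4, 6, 7}, s ≤ k}:
g(0) = mex{} = 0
g(1) = mex{} = 0
g(2) = mex{} = 0
g(3) = mex{} = 0
g(4) = mex{0} = 1
g(5) = mex{0} = 1
g(6) = mex{0} = 1
g(7) = mex{0} = 1
g(8) = mex{0,1} = 2
g(9) = mex{0,1} = 2
So g(9) = 2.
Row B is a plain Nim row of size 14, so its Grundy value is 14.
Row C is a plain Nim row of size 5, so its Grundy value is 5.
The value of a disjunctive sum is the nim-sum of the parts.
Combined value = 2 ⊕ 14 ⊕ 5 = 9.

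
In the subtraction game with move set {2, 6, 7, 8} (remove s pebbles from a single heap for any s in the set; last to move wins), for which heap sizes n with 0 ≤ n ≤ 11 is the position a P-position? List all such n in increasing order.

0, 1, 4, 5

Grundy values for subtraction set {2, 6, 7, 8}:
k:     0  1  2  3  4  5  6  7  8  9 10 11
g(k):  0  0  1  1  0  0  1  1  2  2  3  3
The P-positions (g = 0) in 0..11 are 0, 1, 4, 5.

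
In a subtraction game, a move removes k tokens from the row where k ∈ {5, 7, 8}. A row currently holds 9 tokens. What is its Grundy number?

Build the Grundy sequence with g(k) = mex{g(k−s) : s ∈ {5, 7, 8}, s ≤ k}:
k:     0  1  2  3  4  5  6  7  8  9
g(k):  0  0  0  0  0  1  1  1  1  1
So g(9) = 1.

1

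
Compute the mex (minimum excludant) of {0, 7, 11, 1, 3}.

The values 0, 1 are all present; 2 is the first non-negative integer missing from the set.

2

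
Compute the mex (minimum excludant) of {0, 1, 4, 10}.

2

The values 0, 1 are all present; 2 is the first non-negative integer missing from the set.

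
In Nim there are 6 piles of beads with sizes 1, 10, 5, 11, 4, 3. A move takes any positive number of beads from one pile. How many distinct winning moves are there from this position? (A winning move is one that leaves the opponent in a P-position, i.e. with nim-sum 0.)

3

Compute the nim-sum pairwise:
1 XOR 10 = 11
11 XOR 5 = 14
14 XOR 11 = 5
5 XOR 4 = 1
1 XOR 3 = 2
The overall nim-sum is X = 2. A pile of size p has a winning move iff p XOR X < p (reduce it to p XOR X).
  1: 1 XOR 2 = 3 ≥ 1 — no move.
  10: 10 XOR 2 = 8 < 10 — winning move (to 8).
  5: 5 XOR 2 = 7 ≥ 5 — no move.
  11: 11 XOR 2 = 9 < 11 — winning move (to 9).
  4: 4 XOR 2 = 6 ≥ 4 — no move.
  3: 3 XOR 2 = 1 < 3 — winning move (to 1).
That gives 3 winning moves.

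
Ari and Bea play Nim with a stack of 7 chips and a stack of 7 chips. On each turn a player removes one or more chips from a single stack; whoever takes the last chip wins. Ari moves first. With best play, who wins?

Bea wins

Bitwise XOR of the heap sizes:
  111  (7)
  111  (7)
  ---
  000  (0)
The nim-sum is 0, so this is a P-position: the player to move is in a losing position under optimal play; Ari is about to move from it and so loses — Bea wins.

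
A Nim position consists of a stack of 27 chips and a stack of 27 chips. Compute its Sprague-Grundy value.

0

Nim-sum: 27 ^ 27 = 0.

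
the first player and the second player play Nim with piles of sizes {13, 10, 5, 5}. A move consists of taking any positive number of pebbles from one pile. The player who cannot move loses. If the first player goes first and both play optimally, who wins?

Nim-sum: 13 ⊕ 10 ⊕ 5 ⊕ 5 = 7.
The nim-sum is 7 ≠ 0, so this is an N-position: the player to move can win; the first player has a winning move.

the first player wins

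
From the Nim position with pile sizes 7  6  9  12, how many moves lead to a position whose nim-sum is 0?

3

Compute the nim-sum pairwise:
7 XOR 6 = 1
1 XOR 9 = 8
8 XOR 12 = 4
The overall nim-sum is X = 4. A pile of size p has a winning move iff p XOR X < p (reduce it to p XOR X).
  7: 7 XOR 4 = 3 < 7 — winning move (to 3).
  6: 6 XOR 4 = 2 < 6 — winning move (to 2).
  9: 9 XOR 4 = 13 ≥ 9 — no move.
  12: 12 XOR 4 = 8 < 12 — winning move (to 8).
That gives 3 winning moves.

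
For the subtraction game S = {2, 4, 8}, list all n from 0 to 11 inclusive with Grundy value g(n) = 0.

Grundy values for subtraction set {2, 4, 8}:
k:     0  1  2  3  4  5  6  7  8  9 10 11
g(k):  0  0  1  1  2  2  0  0  1  1  2  2
The P-positions (g = 0) in 0..11 are 0, 1, 6, 7.

0, 1, 6, 7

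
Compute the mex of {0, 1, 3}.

2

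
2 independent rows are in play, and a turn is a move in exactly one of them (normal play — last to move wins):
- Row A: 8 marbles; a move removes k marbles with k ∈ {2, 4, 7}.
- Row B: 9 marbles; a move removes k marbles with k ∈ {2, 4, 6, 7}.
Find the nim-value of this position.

For row A, compute g(0), g(1), … with moves {2, 4, 7}:
g(0) = mex{} = 0
g(1) = mex{} = 0
g(2) = mex{0} = 1
g(3) = mex{0} = 1
g(4) = mex{0,1} = 2
g(5) = mex{0,1} = 2
g(6) = mex{1,2} = 0
g(7) = mex{0,1,2} = 3
g(8) = mex{0,2} = 1
So g(8) = 1.
For row B, compute g(0), g(1), … with moves {2, 4, 6, 7}:
k:     0  1  2  3  4  5  6  7  8  9
g(k):  0  0  1  1  2  2  3  3  4  0
So g(9) = 0.
The value of a disjunctive sum is the nim-sum of the parts.
Combined value = 1 XOR 0 = 1.

1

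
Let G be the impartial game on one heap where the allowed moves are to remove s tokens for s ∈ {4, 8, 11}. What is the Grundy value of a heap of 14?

3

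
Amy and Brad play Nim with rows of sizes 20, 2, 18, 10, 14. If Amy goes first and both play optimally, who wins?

Brad wins

Compute the nim-sum pairwise:
20 ^ 2 = 22
22 ^ 18 = 4
4 ^ 10 = 14
14 ^ 14 = 0
The nim-sum is 0, so this is a P-position: the player to move is in a losing position under optimal play; Amy is about to move from it and so loses — Brad wins.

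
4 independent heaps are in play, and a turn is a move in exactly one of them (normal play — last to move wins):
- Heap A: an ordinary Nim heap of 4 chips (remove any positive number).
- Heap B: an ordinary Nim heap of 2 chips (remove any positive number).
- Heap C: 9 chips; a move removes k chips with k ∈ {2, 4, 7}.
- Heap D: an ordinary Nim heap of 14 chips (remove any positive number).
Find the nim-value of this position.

Heap A is a plain Nim heap of size 4, so its Grundy value is 4.
Heap B is a plain Nim heap of size 2, so its Grundy value is 2.
Build the Grundy sequence for heap C with g(k) = mex{g(k−s) : s ∈ {2, 4, 7}, s ≤ k}:
g(0) = mex{} = 0
g(1) = mex{} = 0
g(2) = mex{0} = 1
g(3) = mex{0} = 1
g(4) = mex{0,1} = 2
g(5) = mex{0,1} = 2
g(6) = mex{1,2} = 0
g(7) = mex{0,1,2} = 3
g(8) = mex{0,2} = 1
g(9) = mex{1,2,3} = 0
So g(9) = 0.
Heap D is a plain Nim heap of size 14, so its Grundy value is 14.
The value of a disjunctive sum is the nim-sum of the parts.
Combined value = 4 ⊕ 2 ⊕ 0 ⊕ 14 = 8.

8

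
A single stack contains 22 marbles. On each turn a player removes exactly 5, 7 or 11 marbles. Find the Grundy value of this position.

1

Compute g(0), g(1), … for moves {5, 7, 11}:
k:     0  1  2  3  4  5  6  7  8  9 10 11 12 13 14 15 16 17 18 19 20 21 22
g(k):  0  0  0  0  0  1  1  1  1  1  2  2  2  2  2  3  0  0  0  0  0  1  1
So g(22) = 1.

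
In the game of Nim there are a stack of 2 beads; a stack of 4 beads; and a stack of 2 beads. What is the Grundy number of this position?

4

Nim-sum: 2 ^ 4 ^ 2 = 4.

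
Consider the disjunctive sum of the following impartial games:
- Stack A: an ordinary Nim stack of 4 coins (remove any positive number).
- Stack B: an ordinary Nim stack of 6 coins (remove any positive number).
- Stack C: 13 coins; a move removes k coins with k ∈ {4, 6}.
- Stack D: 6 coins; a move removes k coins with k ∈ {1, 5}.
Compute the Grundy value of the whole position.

2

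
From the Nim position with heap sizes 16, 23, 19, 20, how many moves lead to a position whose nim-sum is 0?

0

Compute the nim-sum pairwise:
16 ^ 23 = 7
7 ^ 19 = 20
20 ^ 20 = 0
The nim-sum is already 0, so every move leaves a nonzero nim-sum — there are no winning moves.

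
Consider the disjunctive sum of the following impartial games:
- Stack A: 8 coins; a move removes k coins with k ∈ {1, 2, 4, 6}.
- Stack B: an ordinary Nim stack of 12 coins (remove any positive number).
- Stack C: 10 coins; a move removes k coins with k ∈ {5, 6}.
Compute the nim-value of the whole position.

Build the Grundy sequence for stack A with g(k) = mex{g(k−s) : s ∈ {1, 2, 4, 6}, s ≤ k}:
k:     0  1  2  3  4  5  6  7  8
g(k):  0  1  2  0  1  2  3  4  0
So g(8) = 0.
Stack B is a plain Nim stack of size 12, so its Grundy value is 12.
Grundy values for stack C (subtraction set {5, 6}):
k:     0  1  2  3  4  5  6  7  8  9 10
g(k):  0  0  0  0  0  1  1  1  1  1  2
So g(10) = 2.
By the Sprague-Grundy theorem, the Grundy value of a sum of independent games is the XOR of the component values.
Combined value = 0 ⊕ 12 ⊕ 2 = 14.

14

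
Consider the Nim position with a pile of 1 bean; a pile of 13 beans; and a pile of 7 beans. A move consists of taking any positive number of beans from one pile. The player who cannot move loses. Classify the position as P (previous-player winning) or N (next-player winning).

N-position

Write each in binary and XOR column by column:
  0001  (1)
  1101  (13)
  0111  (7)
  ----
  1011  (11)
The nim-sum is 11 ≠ 0, so this is an N-position: the player to move can win.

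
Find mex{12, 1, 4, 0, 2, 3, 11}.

5

The values 0, 1, 2, 3, 4 are all present; 5 is the first non-negative integer missing from the set.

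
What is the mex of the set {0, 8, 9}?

1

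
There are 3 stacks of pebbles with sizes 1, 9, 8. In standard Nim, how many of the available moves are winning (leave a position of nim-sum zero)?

Bitwise XOR of the heap sizes:
  0001  (1)
  1001  (9)
  1000  (8)
  ----
  0000  (0)
The nim-sum is already 0, so every move leaves a nonzero nim-sum — there are no winning moves.

0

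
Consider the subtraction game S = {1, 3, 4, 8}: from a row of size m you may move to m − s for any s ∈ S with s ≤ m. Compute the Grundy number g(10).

1

Compute g(0), g(1), … for moves {1, 3, 4, 8}:
k:     0  1  2  3  4  5  6  7  8  9 10
g(k):  0  1  0  1  2  3  2  0  1  0  1
So g(10) = 1.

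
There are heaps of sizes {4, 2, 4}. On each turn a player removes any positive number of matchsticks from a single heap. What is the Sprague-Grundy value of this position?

2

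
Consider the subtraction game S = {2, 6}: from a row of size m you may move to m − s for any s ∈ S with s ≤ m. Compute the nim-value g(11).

1

Build the Grundy sequence with g(k) = mex{g(k−s) : s ∈ {2, 6}, s ≤ k}:
k:     0  1  2  3  4  5  6  7  8  9 10 11
g(k):  0  0  1  1  0  0  1  1  0  0  1  1
So g(11) = 1.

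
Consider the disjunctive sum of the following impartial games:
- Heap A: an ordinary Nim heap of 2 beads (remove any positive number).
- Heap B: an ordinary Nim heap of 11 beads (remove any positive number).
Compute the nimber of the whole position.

9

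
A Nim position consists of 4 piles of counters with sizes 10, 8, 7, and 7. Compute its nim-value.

2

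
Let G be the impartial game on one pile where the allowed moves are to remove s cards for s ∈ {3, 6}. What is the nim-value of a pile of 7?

Build the Grundy sequence with g(k) = mex{g(k−s) : s ∈ {3, 6}, s ≤ k}:
k:     0  1  2  3  4  5  6  7
g(k):  0  0  0  1  1  1  2  2
So g(7) = 2.

2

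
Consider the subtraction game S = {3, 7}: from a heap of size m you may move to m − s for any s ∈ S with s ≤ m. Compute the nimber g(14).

Grundy values for subtraction set {3, 7}:
g(0) = mex{} = 0
g(1) = mex{} = 0
g(2) = mex{} = 0
g(3) = mex{0} = 1
g(4) = mex{0} = 1
g(5) = mex{0} = 1
g(6) = mex{1} = 0
g(7) = mex{0,1} = 2
g(8) = mex{0,1} = 2
g(9) = mex{0} = 1
g(10) = mex{1,2} = 0
g(11) = mex{1,2} = 0
g(12) = mex{1} = 0
g(13) = mex{0} = 1
g(14) = mex{0,2} = 1
So g(14) = 1.

1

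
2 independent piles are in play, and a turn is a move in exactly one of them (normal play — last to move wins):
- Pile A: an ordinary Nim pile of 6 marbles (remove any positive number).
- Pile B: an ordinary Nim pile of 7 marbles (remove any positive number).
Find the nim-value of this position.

Pile A is a plain Nim pile of size 6, so its Grundy value is 6.
Pile B is a plain Nim pile of size 7, so its Grundy value is 7.
The value of a disjunctive sum is the nim-sum of the parts.
Combined value = 6 XOR 7 = 1.

1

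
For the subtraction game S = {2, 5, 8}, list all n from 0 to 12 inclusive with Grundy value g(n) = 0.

0, 1, 4, 7, 10, 11

Compute g(0), g(1), … for moves {2, 5, 8}:
k:     0  1  2  3  4  5  6  7  8  9 10 11 12
g(k):  0  0  1  1  0  2  1  0  2  1  0  0  1
The P-positions (g = 0) in 0..12 are 0, 1, 4, 7, 10, 11.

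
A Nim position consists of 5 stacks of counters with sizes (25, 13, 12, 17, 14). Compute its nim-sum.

In binary:
  11001  (25)
  01101  (13)
  01100  (12)
  10001  (17)
  01110  (14)
  -----
  00111  (7)

7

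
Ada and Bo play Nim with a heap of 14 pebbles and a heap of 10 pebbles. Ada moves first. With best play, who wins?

Ada wins

In binary:
  1110  (14)
  1010  (10)
  ----
  0100  (4)
The nim-sum is 4 ≠ 0, so this is an N-position: the player to move can win; Ada has a winning move.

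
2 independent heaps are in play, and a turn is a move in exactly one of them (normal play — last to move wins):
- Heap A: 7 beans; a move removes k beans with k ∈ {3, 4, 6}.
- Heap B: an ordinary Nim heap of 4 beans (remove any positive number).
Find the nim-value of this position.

Grundy values for heap A (subtraction set {3, 4, 6}):
k:     0  1  2  3  4  5  6  7
g(k):  0  0  0  1  1  1  2  2
So g(7) = 2.
Heap B is a plain Nim heap of size 4, so its Grundy value is 4.
The value of a disjunctive sum is the nim-sum of the parts.
Combined value = 2 ⊕ 4 = 6.

6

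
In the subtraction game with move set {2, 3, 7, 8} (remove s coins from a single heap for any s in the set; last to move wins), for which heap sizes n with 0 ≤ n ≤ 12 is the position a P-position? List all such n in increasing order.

0, 1, 5, 6, 10, 11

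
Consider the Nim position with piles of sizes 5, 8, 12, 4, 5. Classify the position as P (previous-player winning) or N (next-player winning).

Compute the nim-sum pairwise:
5 ⊕ 8 = 13
13 ⊕ 12 = 1
1 ⊕ 4 = 5
5 ⊕ 5 = 0
The nim-sum is 0, so this is a P-position: the player to move is in a losing position under optimal play.

P-position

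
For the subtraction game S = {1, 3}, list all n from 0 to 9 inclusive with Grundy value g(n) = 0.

0, 2, 4, 6, 8

Compute g(0), g(1), … for moves {1, 3}:
k:     0  1  2  3  4  5  6  7  8  9
g(k):  0  1  0  1  0  1  0  1  0  1
The P-positions (g = 0) in 0..9 are 0, 2, 4, 6, 8.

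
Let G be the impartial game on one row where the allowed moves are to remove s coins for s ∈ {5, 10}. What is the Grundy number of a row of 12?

2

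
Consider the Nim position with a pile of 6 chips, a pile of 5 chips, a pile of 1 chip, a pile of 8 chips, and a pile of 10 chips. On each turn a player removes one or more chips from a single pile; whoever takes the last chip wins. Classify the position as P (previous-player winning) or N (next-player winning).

P-position

Nim-sum: 6 XOR 5 XOR 1 XOR 8 XOR 10 = 0.
The nim-sum is 0, so this is a P-position: the player to move is in a losing position under optimal play.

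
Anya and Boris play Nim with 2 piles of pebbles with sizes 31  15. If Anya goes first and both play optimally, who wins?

Nim-sum: 31 XOR 15 = 16.
The nim-sum is 16 ≠ 0, so this is an N-position: the player to move can win; Anya has a winning move.

Anya wins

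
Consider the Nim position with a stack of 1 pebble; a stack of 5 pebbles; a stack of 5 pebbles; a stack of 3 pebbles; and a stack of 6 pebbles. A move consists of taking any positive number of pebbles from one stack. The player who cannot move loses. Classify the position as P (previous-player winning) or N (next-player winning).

Compute the nim-sum pairwise:
1 XOR 5 = 4
4 XOR 5 = 1
1 XOR 3 = 2
2 XOR 6 = 4
The nim-sum is 4 ≠ 0, so this is an N-position: the player to move can win.

N-position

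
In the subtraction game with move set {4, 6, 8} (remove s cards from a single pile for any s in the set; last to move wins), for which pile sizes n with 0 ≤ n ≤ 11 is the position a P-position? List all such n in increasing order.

Build the Grundy sequence with g(k) = mex{g(k−s) : s ∈ {4, 6, 8}, s ≤ k}:
k:     0  1  2  3  4  5  6  7  8  9 10 11
g(k):  0  0  0  0  1  1  1  1  2  2  2  2
The P-positions (g = 0) in 0..11 are 0, 1, 2, 3.

0, 1, 2, 3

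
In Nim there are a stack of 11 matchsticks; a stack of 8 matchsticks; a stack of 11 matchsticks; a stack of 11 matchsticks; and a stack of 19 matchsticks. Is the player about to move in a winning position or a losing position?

Winning position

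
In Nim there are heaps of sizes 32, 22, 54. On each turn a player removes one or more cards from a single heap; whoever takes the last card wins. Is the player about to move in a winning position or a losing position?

Nim-sum: 32 ⊕ 22 ⊕ 54 = 0.
The nim-sum is 0, so this is a P-position: the player to move is in a losing position under optimal play.

Losing position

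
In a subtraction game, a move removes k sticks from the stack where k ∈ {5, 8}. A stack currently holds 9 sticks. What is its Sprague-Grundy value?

Grundy values for subtraction set {5, 8}:
k:     0  1  2  3  4  5  6  7  8  9
g(k):  0  0  0  0  0  1  1  1  1  1
So g(9) = 1.

1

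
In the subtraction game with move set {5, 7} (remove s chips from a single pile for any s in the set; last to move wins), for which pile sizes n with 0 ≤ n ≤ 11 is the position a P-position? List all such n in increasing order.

0, 1, 2, 3, 4

Compute g(0), g(1), … for moves {5, 7}:
g(0) = mex{} = 0
g(1) = mex{} = 0
g(2) = mex{} = 0
g(3) = mex{} = 0
g(4) = mex{} = 0
g(5) = mex{0} = 1
g(6) = mex{0} = 1
g(7) = mex{0} = 1
g(8) = mex{0} = 1
g(9) = mex{0} = 1
g(10) = mex{0,1} = 2
g(11) = mex{0,1} = 2
The P-positions (g = 0) in 0..11 are 0, 1, 2, 3, 4.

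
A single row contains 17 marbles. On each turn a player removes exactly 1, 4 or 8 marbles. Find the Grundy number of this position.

Build the Grundy sequence with g(k) = mex{g(k−s) : s ∈ {1, 4, 8}, s ≤ k}:
k:     0  1  2  3  4  5  6  7  8  9 10 11 12 13 14 15 16 17
g(k):  0  1  0  1  2  0  1  0  1  2  3  2  0  1  0  1  2  0
So g(17) = 0.

0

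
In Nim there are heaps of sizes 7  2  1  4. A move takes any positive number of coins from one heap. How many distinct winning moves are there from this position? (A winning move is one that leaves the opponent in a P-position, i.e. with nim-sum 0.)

0

Nim-sum: 7 XOR 2 XOR 1 XOR 4 = 0.
The nim-sum is already 0, so every move leaves a nonzero nim-sum — there are no winning moves.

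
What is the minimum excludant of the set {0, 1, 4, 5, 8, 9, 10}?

2

The values 0, 1 are all present; 2 is the first non-negative integer missing from the set.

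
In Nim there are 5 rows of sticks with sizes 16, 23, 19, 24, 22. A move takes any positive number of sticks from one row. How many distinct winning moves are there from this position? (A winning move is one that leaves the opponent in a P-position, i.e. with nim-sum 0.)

Write each in binary and XOR column by column:
  10000  (16)
  10111  (23)
  10011  (19)
  11000  (24)
  10110  (22)
  -----
  11010  (26)
The overall nim-sum is X = 26. A row of size p has a winning move iff p XOR X < p (reduce it to p XOR X).
  16: 16 XOR 26 = 10 < 16 — winning move (to 10).
  23: 23 XOR 26 = 13 < 23 — winning move (to 13).
  19: 19 XOR 26 = 9 < 19 — winning move (to 9).
  24: 24 XOR 26 = 2 < 24 — winning move (to 2).
  22: 22 XOR 26 = 12 < 22 — winning move (to 12).
That gives 5 winning moves.

5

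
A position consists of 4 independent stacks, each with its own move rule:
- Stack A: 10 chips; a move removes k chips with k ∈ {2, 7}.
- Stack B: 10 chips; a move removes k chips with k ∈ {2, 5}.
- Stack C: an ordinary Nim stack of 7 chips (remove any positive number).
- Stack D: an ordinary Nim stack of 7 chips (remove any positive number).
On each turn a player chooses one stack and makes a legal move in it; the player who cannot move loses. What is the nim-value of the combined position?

1

Grundy values for stack A (subtraction set {2, 7}):
g(0) = mex{} = 0
g(1) = mex{} = 0
g(2) = mex{0} = 1
g(3) = mex{0} = 1
g(4) = mex{1} = 0
g(5) = mex{1} = 0
g(6) = mex{0} = 1
g(7) = mex{0} = 1
g(8) = mex{0,1} = 2
g(9) = mex{1} = 0
g(10) = mex{1,2} = 0
So g(10) = 0.
For stack B, compute g(0), g(1), … with moves {2, 5}:
k:     0  1  2  3  4  5  6  7  8  9 10
g(k):  0  0  1  1  0  2  1  0  0  1  1
So g(10) = 1.
Stack C is a plain Nim stack of size 7, so its Grundy value is 7.
Stack D is a plain Nim stack of size 7, so its Grundy value is 7.
By the Sprague-Grundy theorem, the Grundy value of a sum of independent games is the XOR of the component values.
Combined value = 0 XOR 1 XOR 7 XOR 7 = 1.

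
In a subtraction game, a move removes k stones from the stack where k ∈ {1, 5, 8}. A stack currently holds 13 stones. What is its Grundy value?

0

Build the Grundy sequence with g(k) = mex{g(k−s) : s ∈ {1, 5, 8}, s ≤ k}:
g(0) = mex{} = 0
g(1) = mex{0} = 1
g(2) = mex{1} = 0
g(3) = mex{0} = 1
g(4) = mex{1} = 0
g(5) = mex{0} = 1
g(6) = mex{1} = 0
g(7) = mex{0} = 1
g(8) = mex{0,1} = 2
g(9) = mex{0,1,2} = 3
g(10) = mex{0,1,3} = 2
g(11) = mex{0,1,2} = 3
g(12) = mex{0,1,3} = 2
g(13) = mex{1,2} = 0
So g(13) = 0.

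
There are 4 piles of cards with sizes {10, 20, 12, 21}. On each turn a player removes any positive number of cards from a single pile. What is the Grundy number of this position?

7

In binary:
  01010  (10)
  10100  (20)
  01100  (12)
  10101  (21)
  -----
  00111  (7)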